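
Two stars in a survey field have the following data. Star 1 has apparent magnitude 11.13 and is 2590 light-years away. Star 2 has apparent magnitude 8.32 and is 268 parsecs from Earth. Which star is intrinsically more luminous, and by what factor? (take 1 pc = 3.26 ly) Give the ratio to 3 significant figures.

Star 2 is more luminous, by a factor of 1.51.

Star 1: d = 2590 ly / 3.26 = 794.5 pc
Star 1: M = m − 5 log₁₀ d + 5 = 11.13 − 5·2.9001 + 5 = 1.630
Star 2: M = m − 5 log₁₀ d + 5 = 8.32 − 5·2.4281 + 5 = 1.179
ΔM = M_1 − M_2 = 1.630 − (1.179) = 0.450; smaller M is more luminous → Star 2.
L ratio = 10^(0.4 |ΔM|) = 10^0.180 = 1.514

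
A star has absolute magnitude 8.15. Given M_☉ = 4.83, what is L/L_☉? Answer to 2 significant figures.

L/L_☉ ≈ 0.047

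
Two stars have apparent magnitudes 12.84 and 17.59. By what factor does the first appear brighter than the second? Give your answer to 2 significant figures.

79

Δm = 12.84 − (17.59) = -4.75
Flux ratio = 10^(−0.4 Δm) = 10^(−0.4 × -4.75) = 10^1.900 = 79.43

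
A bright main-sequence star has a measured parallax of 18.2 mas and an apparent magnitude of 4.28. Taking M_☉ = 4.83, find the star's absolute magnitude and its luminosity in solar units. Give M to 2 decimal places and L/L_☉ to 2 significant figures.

d = 1/p = 1000/18.2 mas = 54.95 pc
M = m − 5 log₁₀ d + 5 = 4.28 − 5·1.7399 + 5 = 0.580
M − M_☉ = 0.580 − 4.83 = -4.250
L/L_☉ = 10^(−0.4 × -4.250) = 50.10

M ≈ 0.58; L/L_☉ ≈ 50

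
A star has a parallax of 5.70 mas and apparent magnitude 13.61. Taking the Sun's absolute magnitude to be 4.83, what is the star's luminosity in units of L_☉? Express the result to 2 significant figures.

d = 1/p = 1000/5.70 mas = 175.4 pc
M = m − 5 log₁₀ d + 5 = 13.61 − 5·2.2441 + 5 = 7.389
M − M_☉ = 7.389 − 4.83 = 2.559
L/L_☉ = 10^(−0.4 × 2.559) = 0.09468

L/L_☉ ≈ 0.095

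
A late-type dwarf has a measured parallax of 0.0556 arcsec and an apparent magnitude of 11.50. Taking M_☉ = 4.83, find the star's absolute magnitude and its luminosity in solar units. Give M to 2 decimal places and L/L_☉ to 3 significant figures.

M ≈ 10.23; L/L_☉ ≈ 6.95×10^-3

d = 1/p = 1/0.0556″ = 17.99 pc
M = m − 5 log₁₀ d + 5 = 11.50 − 5·1.2549 + 5 = 10.225
M − M_☉ = 10.225 − 4.83 = 5.395
L/L_☉ = 10^(−0.4 × 5.395) = 6.948×10^-3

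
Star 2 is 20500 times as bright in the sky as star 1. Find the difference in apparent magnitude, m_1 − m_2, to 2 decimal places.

m_1 − m_2 ≈ 10.78

Pogson: Δm = −2.5 log₁₀(ratio) = −2.5 log₁₀(20500) = −2.5 × 4.3118 = -10.779
Star 2 is brighter so has the smaller magnitude: m_1 − m_2 is positive.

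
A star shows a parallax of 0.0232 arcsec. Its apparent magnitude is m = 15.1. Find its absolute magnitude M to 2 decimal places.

d = 1/p = 1/0.0232″ = 43.10 pc
5 log₁₀(d/10 pc) = 5 log₁₀(43.10) − 5 = 3.173
M = m − 5 log₁₀(d/10) = 15.1 − 3.173 = 11.927

M ≈ 11.93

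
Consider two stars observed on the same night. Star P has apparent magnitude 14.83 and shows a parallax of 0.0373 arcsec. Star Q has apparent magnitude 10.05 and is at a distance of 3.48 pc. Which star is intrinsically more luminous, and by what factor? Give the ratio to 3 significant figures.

Star P: d = 1/p = 1/0.0373″ = 26.81 pc
Star P: M = m − 5 log₁₀ d + 5 = 14.83 − 5·1.4283 + 5 = 12.689
Star Q: M = m − 5 log₁₀ d + 5 = 10.05 − 5·0.5416 + 5 = 12.342
ΔM = M_P − M_Q = 12.689 − (12.342) = 0.346; smaller M is more luminous → Star Q.
L ratio = 10^(0.4 |ΔM|) = 10^0.139 = 1.376

Star Q is more luminous, by a factor of 1.38.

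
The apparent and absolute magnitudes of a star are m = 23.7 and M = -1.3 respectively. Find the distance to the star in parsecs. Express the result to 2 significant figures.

d ≈ 1.0×10^6 pc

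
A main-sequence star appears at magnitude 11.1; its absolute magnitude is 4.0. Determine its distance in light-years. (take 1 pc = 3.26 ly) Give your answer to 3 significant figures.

d ≈ 857 ly

μ = m − M = 7.100
m − M = 5 log₁₀ d − 5
log₁₀ d = (m − M)/5 + 1 = 2.4200
d = 10^2.4200 = 263.0 pc
= 857.5 ly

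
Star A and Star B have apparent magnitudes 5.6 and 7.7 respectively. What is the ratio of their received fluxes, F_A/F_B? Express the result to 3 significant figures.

Magnitude difference = -2.1
Flux ratio = 10^(−0.4 Δm) = 10^(−0.4 × -2.1) = 10^0.840 = 6.918

F_A/F_B ≈ 6.92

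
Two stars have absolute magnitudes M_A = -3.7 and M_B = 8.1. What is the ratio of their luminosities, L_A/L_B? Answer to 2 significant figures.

L_A/L_B ≈ 52000

ΔM = M_A − M_B = -11.8
L_A/L_B = 10^(−0.4 ΔM) = 10^4.720 = 52480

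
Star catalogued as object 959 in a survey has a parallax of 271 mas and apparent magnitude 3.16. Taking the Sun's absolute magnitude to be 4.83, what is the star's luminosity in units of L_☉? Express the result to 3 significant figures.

d = 1/p = 1000/271 mas = 3.690 pc
M = m − 5 log₁₀ d + 5 = 3.16 − 5·0.5670 + 5 = 5.325
M − M_☉ = 5.325 − 4.83 = 0.495
L/L_☉ = 10^(−0.4 × 0.495) = 0.6340

L/L_☉ ≈ 0.634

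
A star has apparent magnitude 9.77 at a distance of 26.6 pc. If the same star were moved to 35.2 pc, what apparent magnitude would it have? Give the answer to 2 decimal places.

Flux ∝ 1/d², so Δm = 5 log₁₀(d₂/d₁) = 5 log₁₀(35.2/26.6) = 0.608
m₂ = m₁ + Δm = 9.77 + (0.608) = 10.378

m ≈ 10.38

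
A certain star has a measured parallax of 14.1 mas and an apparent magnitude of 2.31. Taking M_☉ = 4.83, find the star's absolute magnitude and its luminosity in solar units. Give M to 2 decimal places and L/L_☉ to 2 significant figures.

M ≈ -1.94; L/L_☉ ≈ 510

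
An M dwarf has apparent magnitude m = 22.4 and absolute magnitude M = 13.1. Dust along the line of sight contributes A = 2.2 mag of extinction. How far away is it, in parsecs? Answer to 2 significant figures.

d ≈ 260 pc

m − M = 5 log₁₀(d/10 pc) + A  ⇒  22.4 − (13.1) − 2.2 = 5 log₁₀(d/10)
7.100 = 5 log₁₀(d/10)
log₁₀ d = (m − M − A)/5 + 1 = 2.4200
d = 10^2.4200 = 263.0 pc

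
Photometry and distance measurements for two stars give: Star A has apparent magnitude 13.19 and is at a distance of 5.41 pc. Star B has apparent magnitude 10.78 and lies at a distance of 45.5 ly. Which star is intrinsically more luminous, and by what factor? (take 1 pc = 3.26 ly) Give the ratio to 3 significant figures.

Star B is more luminous, by a factor of 61.3.

Star A: M = m − 5 log₁₀ d + 5 = 13.19 − 5·0.7332 + 5 = 14.524
Star B: d = 45.5 ly / 3.26 = 13.96 pc
Star B: M = m − 5 log₁₀ d + 5 = 10.78 − 5·1.1448 + 5 = 10.056
ΔM = M_A − M_B = 14.524 − (10.056) = 4.468; smaller M is more luminous → Star B.
L ratio = 10^(0.4 |ΔM|) = 10^1.787 = 61.26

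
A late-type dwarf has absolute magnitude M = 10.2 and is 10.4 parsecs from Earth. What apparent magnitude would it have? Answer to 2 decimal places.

m = M + 5 log₁₀ d − 5 = 10.2 + 5·1.0170 − 5 = 10.285

m ≈ 10.29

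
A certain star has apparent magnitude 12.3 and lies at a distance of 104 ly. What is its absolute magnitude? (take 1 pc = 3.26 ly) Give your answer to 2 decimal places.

d = 104 ly / 3.26 = 31.90 pc
5 log₁₀(d/10 pc) = 5 log₁₀(31.90) − 5 = 2.519
M = m − 5 log₁₀(d/10) = 12.3 − 2.519 = 9.781

M ≈ 9.78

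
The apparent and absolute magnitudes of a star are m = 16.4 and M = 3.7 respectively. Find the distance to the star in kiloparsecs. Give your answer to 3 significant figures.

Distance modulus: m − M = 16.4 − (3.7) = 12.700
m − M = 5 log₁₀ d − 5
log₁₀ d = (m − M)/5 + 1 = 3.5400
d = 10^3.5400 = 3467 pc
= 3.467 kpc

d ≈ 3.47 kpc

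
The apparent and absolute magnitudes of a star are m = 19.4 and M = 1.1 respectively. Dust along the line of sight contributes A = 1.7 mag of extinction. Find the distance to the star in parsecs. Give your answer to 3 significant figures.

m − M = 5 log₁₀(d/10 pc) + A  ⇒  19.4 − (1.1) − 1.7 = 5 log₁₀(d/10)
16.600 = 5 log₁₀(d/10)
log₁₀ d = (m − M − A)/5 + 1 = 4.3200
d = 10^4.3200 = 20890 pc

d ≈ 20900 pc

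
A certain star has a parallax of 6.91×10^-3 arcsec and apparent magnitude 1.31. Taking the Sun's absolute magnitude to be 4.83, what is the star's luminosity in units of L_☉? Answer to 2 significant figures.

L/L_☉ ≈ 5400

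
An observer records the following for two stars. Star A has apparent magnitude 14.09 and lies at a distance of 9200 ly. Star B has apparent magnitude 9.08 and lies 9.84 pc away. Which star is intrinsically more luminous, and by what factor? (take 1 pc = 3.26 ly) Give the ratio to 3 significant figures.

Star A: d = 9200 ly / 3.26 = 2822 pc
Star A: M = m − 5 log₁₀ d + 5 = 14.09 − 5·3.4506 + 5 = 1.837
Star B: M = m − 5 log₁₀ d + 5 = 9.08 − 5·0.9930 + 5 = 9.115
ΔM = M_A − M_B = 1.837 − (9.115) = -7.278; smaller M is more luminous → Star A.
L ratio = 10^(0.4 |ΔM|) = 10^2.911 = 815.0

Star A is more luminous, by a factor of 815.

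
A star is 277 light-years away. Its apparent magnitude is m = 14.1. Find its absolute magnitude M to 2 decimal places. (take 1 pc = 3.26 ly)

M ≈ 9.45

d = 277 ly / 3.26 = 84.97 pc
5 log₁₀(d/10 pc) = 5 log₁₀(84.97) − 5 = 4.646
M = m − 5 log₁₀(d/10) = 14.1 − 4.646 = 9.454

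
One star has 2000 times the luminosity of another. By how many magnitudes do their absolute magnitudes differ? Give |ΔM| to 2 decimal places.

Pogson: ΔM = −2.5 log₁₀(ratio) = −2.5 log₁₀(2000) = −2.5 × 3.3010 = -8.253

|ΔM| ≈ 8.25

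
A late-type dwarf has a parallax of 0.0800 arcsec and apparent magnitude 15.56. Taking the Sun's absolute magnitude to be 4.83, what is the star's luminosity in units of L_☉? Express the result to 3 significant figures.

L/L_☉ ≈ 7.98×10^-5

d = 1/p = 1/0.0800″ = 12.50 pc
M = m − 5 log₁₀ d + 5 = 15.56 − 5·1.0969 + 5 = 15.075
M − M_☉ = 15.075 − 4.83 = 10.245
L/L_☉ = 10^(−0.4 × 10.245) = 7.977×10^-5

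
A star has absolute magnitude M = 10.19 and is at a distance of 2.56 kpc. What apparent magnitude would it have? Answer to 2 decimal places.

d = 2.56 kpc = 2560 pc
m = M + 5 log₁₀ d − 5 = 10.19 + 5·3.4082 − 5 = 22.231

m ≈ 22.23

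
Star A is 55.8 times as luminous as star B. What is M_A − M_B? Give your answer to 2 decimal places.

Pogson: ΔM = −2.5 log₁₀(ratio) = −2.5 log₁₀(55.8) = −2.5 × 1.7466 = -4.367
Star A is brighter, so it has the smaller magnitude: the difference is negative.

M_A − M_B ≈ -4.37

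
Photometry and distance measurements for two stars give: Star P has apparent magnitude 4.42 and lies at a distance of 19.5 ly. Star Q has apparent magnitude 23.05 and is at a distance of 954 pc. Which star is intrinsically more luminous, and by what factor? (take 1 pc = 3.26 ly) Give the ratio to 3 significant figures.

Star P is more luminous, by a factor of 1110.

Star P: d = 19.5 ly / 3.26 = 5.982 pc
Star P: M = m − 5 log₁₀ d + 5 = 4.42 − 5·0.7768 + 5 = 5.536
Star Q: M = m − 5 log₁₀ d + 5 = 23.05 − 5·2.9795 + 5 = 13.152
ΔM = M_P − M_Q = 5.536 − (13.152) = -7.616; smaller M is more luminous → Star P.
L ratio = 10^(0.4 |ΔM|) = 10^3.047 = 1113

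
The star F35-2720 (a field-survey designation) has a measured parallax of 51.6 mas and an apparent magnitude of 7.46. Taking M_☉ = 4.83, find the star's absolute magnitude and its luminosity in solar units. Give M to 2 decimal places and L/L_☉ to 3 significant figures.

M ≈ 6.02; L/L_☉ ≈ 0.333

d = 1/p = 1000/51.6 mas = 19.38 pc
M = m − 5 log₁₀ d + 5 = 7.46 − 5·1.2874 + 5 = 6.023
M − M_☉ = 6.023 − 4.83 = 1.193
L/L_☉ = 10^(−0.4 × 1.193) = 0.3332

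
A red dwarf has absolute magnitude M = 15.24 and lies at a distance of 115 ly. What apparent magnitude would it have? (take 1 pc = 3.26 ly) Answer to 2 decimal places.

d = 115 ly / 3.26 = 35.28 pc
m = M + 5 log₁₀ d − 5 = 15.24 + 5·1.5475 − 5 = 17.977

m ≈ 17.98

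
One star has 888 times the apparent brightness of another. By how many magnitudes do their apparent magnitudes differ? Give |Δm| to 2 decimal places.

|Δm| ≈ 7.37

Pogson: Δm = −2.5 log₁₀(ratio) = −2.5 log₁₀(888) = −2.5 × 2.9484 = -7.371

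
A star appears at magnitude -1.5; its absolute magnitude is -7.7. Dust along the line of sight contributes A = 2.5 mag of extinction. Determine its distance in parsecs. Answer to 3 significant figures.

d ≈ 55.0 pc

m − M = 5 log₁₀(d/10 pc) + A  ⇒  -1.5 − (-7.7) − 2.5 = 5 log₁₀(d/10)
3.700 = 5 log₁₀(d/10)
log₁₀ d = (m − M − A)/5 + 1 = 1.7400
d = 10^1.7400 = 54.95 pc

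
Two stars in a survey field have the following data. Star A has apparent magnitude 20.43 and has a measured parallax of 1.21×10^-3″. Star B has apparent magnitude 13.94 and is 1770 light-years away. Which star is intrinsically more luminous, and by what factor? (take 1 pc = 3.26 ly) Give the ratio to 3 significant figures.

Star A: d = 1/p = 1/1.21×10^-3″ = 826.4 pc
Star A: M = m − 5 log₁₀ d + 5 = 20.43 − 5·2.9172 + 5 = 10.844
Star B: d = 1770 ly / 3.26 = 542.9 pc
Star B: M = m − 5 log₁₀ d + 5 = 13.94 − 5·2.7348 + 5 = 5.266
ΔM = M_A − M_B = 10.844 − (5.266) = 5.578; smaller M is more luminous → Star B.
L ratio = 10^(0.4 |ΔM|) = 10^2.231 = 170.2

Star B is more luminous, by a factor of 170.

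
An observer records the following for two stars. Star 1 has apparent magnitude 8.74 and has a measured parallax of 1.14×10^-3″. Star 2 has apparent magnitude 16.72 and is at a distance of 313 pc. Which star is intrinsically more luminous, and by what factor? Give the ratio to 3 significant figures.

Star 1 is more luminous, by a factor of 12200.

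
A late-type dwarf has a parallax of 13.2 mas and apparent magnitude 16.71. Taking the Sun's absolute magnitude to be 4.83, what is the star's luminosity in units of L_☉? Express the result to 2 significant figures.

d = 1/p = 1000/13.2 mas = 75.76 pc
M = m − 5 log₁₀ d + 5 = 16.71 − 5·1.8794 + 5 = 12.313
M − M_☉ = 12.313 − 4.83 = 7.483
L/L_☉ = 10^(−0.4 × 7.483) = 1.016×10^-3

L/L_☉ ≈ 1.0×10^-3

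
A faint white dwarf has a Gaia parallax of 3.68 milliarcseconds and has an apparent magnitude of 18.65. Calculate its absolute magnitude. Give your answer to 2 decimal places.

M ≈ 11.48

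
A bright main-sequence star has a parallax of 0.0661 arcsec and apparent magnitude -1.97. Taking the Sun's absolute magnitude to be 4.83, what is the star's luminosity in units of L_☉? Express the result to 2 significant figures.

d = 1/p = 1/0.0661″ = 15.13 pc
M = m − 5 log₁₀ d + 5 = -1.97 − 5·1.1798 + 5 = -2.869
M − M_☉ = -2.869 − 4.83 = -7.699
L/L_☉ = 10^(−0.4 × -7.699) = 1201

L/L_☉ ≈ 1200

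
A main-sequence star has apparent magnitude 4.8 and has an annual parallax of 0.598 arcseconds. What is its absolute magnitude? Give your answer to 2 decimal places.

M ≈ 8.68

d = 1/p = 1/0.598″ = 1.672 pc
5 log₁₀(d/10 pc) = 5 log₁₀(1.672) − 5 = -3.884
M = m − 5 log₁₀(d/10) = 4.8 + 3.884 = 8.684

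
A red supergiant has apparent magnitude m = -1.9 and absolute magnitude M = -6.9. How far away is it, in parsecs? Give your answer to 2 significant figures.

Distance modulus: m − M = -1.9 − (-6.9) = 5.000
m − M = 5 log₁₀ d − 5
log₁₀ d = (m − M)/5 + 1 = 2.0000
d = 10^2.0000 = 100.0 pc

d ≈ 100 pc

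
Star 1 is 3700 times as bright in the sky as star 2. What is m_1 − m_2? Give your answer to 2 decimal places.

Pogson: Δm = −2.5 log₁₀(ratio) = −2.5 log₁₀(3700) = −2.5 × 3.5682 = -8.921
Star 1 is brighter, so it has the smaller magnitude: the difference is negative.

m_1 − m_2 ≈ -8.92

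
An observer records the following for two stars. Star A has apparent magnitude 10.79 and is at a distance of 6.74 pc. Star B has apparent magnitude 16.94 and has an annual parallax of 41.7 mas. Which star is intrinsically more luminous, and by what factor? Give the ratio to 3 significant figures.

Star A: M = m − 5 log₁₀ d + 5 = 10.79 − 5·0.8287 + 5 = 11.647
Star B: p = 41.7 mas = 0.0417″ → d = 1/p = 23.98 pc
Star B: M = m − 5 log₁₀ d + 5 = 16.94 − 5·1.3799 + 5 = 15.041
ΔM = M_A − M_B = 11.647 − (15.041) = -3.394; smaller M is more luminous → Star A.
L ratio = 10^(0.4 |ΔM|) = 10^1.358 = 22.78

Star A is more luminous, by a factor of 22.8.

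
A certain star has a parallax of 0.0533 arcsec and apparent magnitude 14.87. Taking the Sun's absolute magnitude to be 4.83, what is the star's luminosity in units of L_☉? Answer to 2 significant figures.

L/L_☉ ≈ 3.4×10^-4

d = 1/p = 1/0.0533″ = 18.76 pc
M = m − 5 log₁₀ d + 5 = 14.87 − 5·1.2733 + 5 = 13.504
M − M_☉ = 13.504 − 4.83 = 8.674
L/L_☉ = 10^(−0.4 × 8.674) = 3.393×10^-4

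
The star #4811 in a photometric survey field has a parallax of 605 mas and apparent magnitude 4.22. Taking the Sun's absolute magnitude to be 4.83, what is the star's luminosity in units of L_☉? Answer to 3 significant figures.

L/L_☉ ≈ 0.0479

d = 1/p = 1000/605 mas = 1.653 pc
M = m − 5 log₁₀ d + 5 = 4.22 − 5·0.2182 + 5 = 8.129
M − M_☉ = 8.129 − 4.83 = 3.299
L/L_☉ = 10^(−0.4 × 3.299) = 0.04792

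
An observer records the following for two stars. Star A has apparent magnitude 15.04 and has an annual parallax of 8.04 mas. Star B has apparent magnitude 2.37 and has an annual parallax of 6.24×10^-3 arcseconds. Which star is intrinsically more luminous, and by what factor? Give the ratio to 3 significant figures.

Star A: p = 8.04 mas = 8.04×10^-3″ → d = 1/p = 124.4 pc
Star A: M = m − 5 log₁₀ d + 5 = 15.04 − 5·2.0947 + 5 = 9.566
Star B: d = 1/p = 1/6.24×10^-3″ = 160.3 pc
Star B: M = m − 5 log₁₀ d + 5 = 2.37 − 5·2.2048 + 5 = -3.654
ΔM = M_A − M_B = 9.566 − (-3.654) = 13.220; smaller M is more luminous → Star B.
L ratio = 10^(0.4 |ΔM|) = 10^5.288 = 194200

Star B is more luminous, by a factor of 194000.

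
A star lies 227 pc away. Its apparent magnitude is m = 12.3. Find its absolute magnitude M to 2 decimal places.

5 log₁₀(d/10 pc) = 5 log₁₀(227.0) − 5 = 6.780
M = m − 5 log₁₀(d/10) = 12.3 − 6.780 = 5.520

M ≈ 5.52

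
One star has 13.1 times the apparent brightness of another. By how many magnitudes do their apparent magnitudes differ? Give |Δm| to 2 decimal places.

Pogson: Δm = −2.5 log₁₀(ratio) = −2.5 log₁₀(13.1) = −2.5 × 1.1173 = -2.793

|Δm| ≈ 2.79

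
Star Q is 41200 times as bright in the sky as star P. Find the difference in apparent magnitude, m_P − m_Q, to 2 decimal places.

Pogson: Δm = −2.5 log₁₀(ratio) = −2.5 log₁₀(41200) = −2.5 × 4.6149 = -11.537
Star Q is brighter so has the smaller magnitude: m_P − m_Q is positive.

m_P − m_Q ≈ 11.54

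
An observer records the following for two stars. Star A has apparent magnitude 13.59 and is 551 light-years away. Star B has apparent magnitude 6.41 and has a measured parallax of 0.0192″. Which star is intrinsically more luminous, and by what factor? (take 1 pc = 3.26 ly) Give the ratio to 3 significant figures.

Star B is more luminous, by a factor of 70.7.

Star A: d = 551 ly / 3.26 = 169.0 pc
Star A: M = m − 5 log₁₀ d + 5 = 13.59 − 5·2.2279 + 5 = 7.450
Star B: d = 1/p = 1/0.0192″ = 52.08 pc
Star B: M = m − 5 log₁₀ d + 5 = 6.41 − 5·1.7167 + 5 = 2.827
ΔM = M_A − M_B = 7.450 − (2.827) = 4.624; smaller M is more luminous → Star B.
L ratio = 10^(0.4 |ΔM|) = 10^1.850 = 70.72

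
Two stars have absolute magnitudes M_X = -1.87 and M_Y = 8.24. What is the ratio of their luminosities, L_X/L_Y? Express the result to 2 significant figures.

L_X/L_Y ≈ 11000

ΔM = M_X − M_Y = -10.11
L_X/L_Y = 10^(−0.4 ΔM) = 10^4.044 = 11070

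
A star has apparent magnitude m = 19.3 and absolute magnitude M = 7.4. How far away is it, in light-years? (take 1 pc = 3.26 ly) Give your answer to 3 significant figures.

μ = m − M = 11.900
m − M = 5 log₁₀ d − 5
log₁₀ d = (m − M)/5 + 1 = 3.3800
d = 10^3.3800 = 2399 pc
= 7820 ly

d ≈ 7820 ly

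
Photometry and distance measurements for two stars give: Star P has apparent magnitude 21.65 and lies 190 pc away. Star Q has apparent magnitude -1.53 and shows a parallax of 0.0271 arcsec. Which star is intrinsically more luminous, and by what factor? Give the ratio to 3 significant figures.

Star Q is more luminous, by a factor of 7.06×10^7.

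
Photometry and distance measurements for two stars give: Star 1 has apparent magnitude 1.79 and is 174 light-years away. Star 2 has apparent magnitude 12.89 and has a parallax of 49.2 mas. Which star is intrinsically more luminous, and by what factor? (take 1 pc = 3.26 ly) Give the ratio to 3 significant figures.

Star 1 is more luminous, by a factor of 190000.

Star 1: d = 174 ly / 3.26 = 53.37 pc
Star 1: M = m − 5 log₁₀ d + 5 = 1.79 − 5·1.7273 + 5 = -1.847
Star 2: p = 49.2 mas = 0.0492″ → d = 1/p = 20.33 pc
Star 2: M = m − 5 log₁₀ d + 5 = 12.89 − 5·1.3080 + 5 = 11.350
ΔM = M_1 − M_2 = -1.847 − (11.350) = -13.196; smaller M is more luminous → Star 1.
L ratio = 10^(0.4 |ΔM|) = 10^5.279 = 189900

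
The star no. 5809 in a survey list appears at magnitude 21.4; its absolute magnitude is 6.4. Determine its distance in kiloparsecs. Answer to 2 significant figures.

μ = m − M = 15.000
m − M = 5 log₁₀ d − 5
log₁₀ d = (m − M)/5 + 1 = 4.0000
d = 10^4.0000 = 10000 pc
= 10.00 kpc

d ≈ 10 kpc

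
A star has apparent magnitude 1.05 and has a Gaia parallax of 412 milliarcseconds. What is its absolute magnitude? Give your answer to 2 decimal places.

M ≈ 4.12

p = 412 mas = 0.412″ → d = 1/p = 2.427 pc
5 log₁₀(d/10 pc) = 5 log₁₀(2.427) − 5 = -3.074
M = m − 5 log₁₀(d/10) = 1.05 + 3.074 = 4.124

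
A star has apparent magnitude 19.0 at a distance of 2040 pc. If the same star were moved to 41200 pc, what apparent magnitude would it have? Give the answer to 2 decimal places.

Flux ∝ 1/d², so Δm = 5 log₁₀(d₂/d₁) = 5 log₁₀(41200/2040) = 6.526
m₂ = m₁ + Δm = 19.0 + (6.526) = 25.526

m ≈ 25.53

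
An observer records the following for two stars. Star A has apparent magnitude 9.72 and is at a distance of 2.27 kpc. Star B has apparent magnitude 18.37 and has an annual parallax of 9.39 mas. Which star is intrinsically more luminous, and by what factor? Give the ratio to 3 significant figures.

Star A is more luminous, by a factor of 1.31×10^6.

Star A: d = 2.27 kpc = 2270 pc
Star A: M = m − 5 log₁₀ d + 5 = 9.72 − 5·3.3560 + 5 = -2.060
Star B: p = 9.39 mas = 9.39×10^-3″ → d = 1/p = 106.5 pc
Star B: M = m − 5 log₁₀ d + 5 = 18.37 − 5·2.0273 + 5 = 13.233
ΔM = M_A − M_B = -2.060 − (13.233) = -15.293; smaller M is more luminous → Star A.
L ratio = 10^(0.4 |ΔM|) = 10^6.117 = 1.310×10^6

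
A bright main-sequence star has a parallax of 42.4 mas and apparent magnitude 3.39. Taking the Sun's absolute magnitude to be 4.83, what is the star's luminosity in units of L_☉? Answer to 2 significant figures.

d = 1/p = 1000/42.4 mas = 23.58 pc
M = m − 5 log₁₀ d + 5 = 3.39 − 5·1.3726 + 5 = 1.527
M − M_☉ = 1.527 − 4.83 = -3.303
L/L_☉ = 10^(−0.4 × -3.303) = 20.95

L/L_☉ ≈ 21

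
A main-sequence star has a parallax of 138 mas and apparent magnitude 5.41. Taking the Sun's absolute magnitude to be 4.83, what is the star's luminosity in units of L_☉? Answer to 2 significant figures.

d = 1/p = 1000/138 mas = 7.246 pc
M = m − 5 log₁₀ d + 5 = 5.41 − 5·0.8601 + 5 = 6.109
M − M_☉ = 6.109 − 4.83 = 1.279
L/L_☉ = 10^(−0.4 × 1.279) = 0.3078

L/L_☉ ≈ 0.31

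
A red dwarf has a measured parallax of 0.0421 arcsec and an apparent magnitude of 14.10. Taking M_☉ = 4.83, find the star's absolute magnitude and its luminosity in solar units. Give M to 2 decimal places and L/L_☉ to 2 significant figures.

d = 1/p = 1/0.0421″ = 23.75 pc
M = m − 5 log₁₀ d + 5 = 14.10 − 5·1.3757 + 5 = 12.221
M − M_☉ = 12.221 − 4.83 = 7.391
L/L_☉ = 10^(−0.4 × 7.391) = 1.105×10^-3

M ≈ 12.22; L/L_☉ ≈ 1.1×10^-3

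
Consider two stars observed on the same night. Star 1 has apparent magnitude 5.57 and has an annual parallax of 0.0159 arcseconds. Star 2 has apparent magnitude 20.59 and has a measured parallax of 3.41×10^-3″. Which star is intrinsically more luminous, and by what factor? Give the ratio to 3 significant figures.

Star 1: d = 1/p = 1/0.0159″ = 62.89 pc
Star 1: M = m − 5 log₁₀ d + 5 = 5.57 − 5·1.7986 + 5 = 1.577
Star 2: d = 1/p = 1/3.41×10^-3″ = 293.3 pc
Star 2: M = m − 5 log₁₀ d + 5 = 20.59 − 5·2.4672 + 5 = 13.254
ΔM = M_1 − M_2 = 1.577 − (13.254) = -11.677; smaller M is more luminous → Star 1.
L ratio = 10^(0.4 |ΔM|) = 10^4.671 = 46850

Star 1 is more luminous, by a factor of 46900.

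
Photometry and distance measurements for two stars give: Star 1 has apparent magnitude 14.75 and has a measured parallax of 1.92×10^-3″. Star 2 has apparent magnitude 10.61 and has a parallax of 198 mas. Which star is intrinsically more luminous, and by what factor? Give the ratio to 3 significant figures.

Star 1: d = 1/p = 1/1.92×10^-3″ = 520.8 pc
Star 1: M = m − 5 log₁₀ d + 5 = 14.75 − 5·2.7167 + 5 = 6.167
Star 2: p = 198 mas = 0.198″ → d = 1/p = 5.051 pc
Star 2: M = m − 5 log₁₀ d + 5 = 10.61 − 5·0.7033 + 5 = 12.093
ΔM = M_1 − M_2 = 6.167 − (12.093) = -5.927; smaller M is more luminous → Star 1.
L ratio = 10^(0.4 |ΔM|) = 10^2.371 = 234.8

Star 1 is more luminous, by a factor of 235.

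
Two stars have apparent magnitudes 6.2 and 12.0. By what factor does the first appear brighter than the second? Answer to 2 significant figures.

210

Δm = 6.2 − (12.0) = -5.8
Flux ratio = 10^(−0.4 Δm) = 10^(−0.4 × -5.8) = 10^2.320 = 208.9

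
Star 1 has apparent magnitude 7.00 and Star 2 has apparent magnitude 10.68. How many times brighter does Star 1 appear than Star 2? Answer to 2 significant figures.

30

Magnitude difference = -3.68
Flux ratio = 10^(−0.4 Δm) = 10^(−0.4 × -3.68) = 10^1.472 = 29.65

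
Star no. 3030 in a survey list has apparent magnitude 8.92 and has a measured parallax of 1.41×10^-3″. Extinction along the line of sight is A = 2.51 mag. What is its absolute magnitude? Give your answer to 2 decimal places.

d = 1/p = 1/1.41×10^-3″ = 709.2 pc
5 log₁₀(d/10 pc) = 5 log₁₀(709.2) − 5 = 9.254
M = m − 5 log₁₀(d/10) − A = 8.92 − 9.254 − 2.51 = -2.844

M ≈ -2.84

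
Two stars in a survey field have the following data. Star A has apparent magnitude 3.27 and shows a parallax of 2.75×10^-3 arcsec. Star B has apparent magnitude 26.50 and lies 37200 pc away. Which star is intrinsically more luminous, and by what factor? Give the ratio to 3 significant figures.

Star A is more luminous, by a factor of 187000.

Star A: d = 1/p = 1/2.75×10^-3″ = 363.6 pc
Star A: M = m − 5 log₁₀ d + 5 = 3.27 − 5·2.5607 + 5 = -4.533
Star B: M = m − 5 log₁₀ d + 5 = 26.50 − 5·4.5705 + 5 = 8.647
ΔM = M_A − M_B = -4.533 − (8.647) = -13.181; smaller M is more luminous → Star A.
L ratio = 10^(0.4 |ΔM|) = 10^5.272 = 187200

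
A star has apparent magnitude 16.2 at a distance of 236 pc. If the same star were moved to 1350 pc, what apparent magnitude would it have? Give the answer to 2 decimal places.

m ≈ 19.99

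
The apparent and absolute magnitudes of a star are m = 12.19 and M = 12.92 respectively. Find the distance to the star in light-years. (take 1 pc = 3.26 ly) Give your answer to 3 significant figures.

μ = m − M = -0.730
m − M = 5 log₁₀ d − 5
log₁₀ d = (m − M)/5 + 1 = 0.8540
d = 10^0.8540 = 7.145 pc
= 23.29 ly

d ≈ 23.3 ly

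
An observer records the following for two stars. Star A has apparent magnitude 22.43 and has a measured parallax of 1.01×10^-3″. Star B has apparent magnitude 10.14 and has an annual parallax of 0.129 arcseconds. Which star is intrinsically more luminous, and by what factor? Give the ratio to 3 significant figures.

Star A: d = 1/p = 1/1.01×10^-3″ = 990.1 pc
Star A: M = m − 5 log₁₀ d + 5 = 22.43 − 5·2.9957 + 5 = 12.452
Star B: d = 1/p = 1/0.129″ = 7.752 pc
Star B: M = m − 5 log₁₀ d + 5 = 10.14 − 5·0.8894 + 5 = 10.693
ΔM = M_A − M_B = 12.452 − (10.693) = 1.759; smaller M is more luminous → Star B.
L ratio = 10^(0.4 |ΔM|) = 10^0.703 = 5.052

Star B is more luminous, by a factor of 5.05.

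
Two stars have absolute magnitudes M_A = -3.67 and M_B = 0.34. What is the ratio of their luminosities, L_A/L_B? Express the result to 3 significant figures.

L_A/L_B ≈ 40.2

ΔM = M_A − M_B = -4.01
L_A/L_B = 10^(−0.4 ΔM) = 10^1.604 = 40.18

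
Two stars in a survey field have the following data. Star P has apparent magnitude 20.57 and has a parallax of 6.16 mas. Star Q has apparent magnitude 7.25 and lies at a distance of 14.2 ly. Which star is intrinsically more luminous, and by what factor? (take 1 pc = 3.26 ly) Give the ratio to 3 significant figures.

Star P: p = 6.16 mas = 6.16×10^-3″ → d = 1/p = 162.3 pc
Star P: M = m − 5 log₁₀ d + 5 = 20.57 − 5·2.2104 + 5 = 14.518
Star Q: d = 14.2 ly / 3.26 = 4.356 pc
Star Q: M = m − 5 log₁₀ d + 5 = 7.25 − 5·0.6391 + 5 = 9.055
ΔM = M_P − M_Q = 14.518 − (9.055) = 5.463; smaller M is more luminous → Star Q.
L ratio = 10^(0.4 |ΔM|) = 10^2.185 = 153.2

Star Q is more luminous, by a factor of 153.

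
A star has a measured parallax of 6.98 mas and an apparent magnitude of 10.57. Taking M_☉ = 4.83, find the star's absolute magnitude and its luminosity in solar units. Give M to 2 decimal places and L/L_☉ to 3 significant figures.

d = 1/p = 1000/6.98 mas = 143.3 pc
M = m − 5 log₁₀ d + 5 = 10.57 − 5·2.1561 + 5 = 4.789
M − M_☉ = 4.789 − 4.83 = -0.041
L/L_☉ = 10^(−0.4 × -0.041) = 1.038

M ≈ 4.79; L/L_☉ ≈ 1.04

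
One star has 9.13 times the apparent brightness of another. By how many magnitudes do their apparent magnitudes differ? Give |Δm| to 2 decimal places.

Pogson: Δm = −2.5 log₁₀(ratio) = −2.5 log₁₀(9.13) = −2.5 × 0.9605 = -2.401

|Δm| ≈ 2.40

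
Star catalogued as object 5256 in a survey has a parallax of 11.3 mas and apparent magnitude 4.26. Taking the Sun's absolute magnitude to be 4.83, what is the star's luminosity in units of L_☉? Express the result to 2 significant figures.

d = 1/p = 1000/11.3 mas = 88.50 pc
M = m − 5 log₁₀ d + 5 = 4.26 − 5·1.9469 + 5 = -0.475
M − M_☉ = -0.475 − 4.83 = -5.305
L/L_☉ = 10^(−0.4 × -5.305) = 132.4

L/L_☉ ≈ 130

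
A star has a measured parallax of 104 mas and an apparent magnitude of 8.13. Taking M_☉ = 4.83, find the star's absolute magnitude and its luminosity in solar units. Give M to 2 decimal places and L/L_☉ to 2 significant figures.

M ≈ 8.22; L/L_☉ ≈ 0.044

d = 1/p = 1000/104 mas = 9.615 pc
M = m − 5 log₁₀ d + 5 = 8.13 − 5·0.9830 + 5 = 8.215
M − M_☉ = 8.215 − 4.83 = 3.385
L/L_☉ = 10^(−0.4 × 3.385) = 0.04425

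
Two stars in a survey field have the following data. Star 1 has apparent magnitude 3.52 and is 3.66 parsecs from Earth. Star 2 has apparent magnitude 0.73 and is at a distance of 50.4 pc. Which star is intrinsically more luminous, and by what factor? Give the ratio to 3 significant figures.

Star 2 is more luminous, by a factor of 2480.

Star 1: M = m − 5 log₁₀ d + 5 = 3.52 − 5·0.5635 + 5 = 5.703
Star 2: M = m − 5 log₁₀ d + 5 = 0.73 − 5·1.7024 + 5 = -2.782
ΔM = M_1 − M_2 = 5.703 − (-2.782) = 8.485; smaller M is more luminous → Star 2.
L ratio = 10^(0.4 |ΔM|) = 10^3.394 = 2477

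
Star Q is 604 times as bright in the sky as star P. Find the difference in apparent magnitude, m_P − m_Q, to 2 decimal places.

m_P − m_Q ≈ 6.95

Pogson: Δm = −2.5 log₁₀(ratio) = −2.5 log₁₀(604) = −2.5 × 2.7810 = -6.953
Star Q is brighter so has the smaller magnitude: m_P − m_Q is positive.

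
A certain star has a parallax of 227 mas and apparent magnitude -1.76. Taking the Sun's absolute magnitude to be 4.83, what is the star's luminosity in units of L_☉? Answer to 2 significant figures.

L/L_☉ ≈ 84

d = 1/p = 1000/227 mas = 4.405 pc
M = m − 5 log₁₀ d + 5 = -1.76 − 5·0.6440 + 5 = 0.020
M − M_☉ = 0.020 − 4.83 = -4.810
L/L_☉ = 10^(−0.4 × -4.810) = 83.94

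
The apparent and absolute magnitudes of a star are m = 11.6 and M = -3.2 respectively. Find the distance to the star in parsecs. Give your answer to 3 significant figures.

d ≈ 9120 pc

Distance modulus: m − M = 11.6 − (-3.2) = 14.800
m − M = 5 log₁₀ d − 5
log₁₀ d = (m − M)/5 + 1 = 3.9600
d = 10^3.9600 = 9120 pc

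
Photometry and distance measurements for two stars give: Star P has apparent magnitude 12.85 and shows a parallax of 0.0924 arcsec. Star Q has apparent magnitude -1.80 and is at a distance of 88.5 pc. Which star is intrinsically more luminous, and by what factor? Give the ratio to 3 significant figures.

Star Q is more luminous, by a factor of 4.84×10^7.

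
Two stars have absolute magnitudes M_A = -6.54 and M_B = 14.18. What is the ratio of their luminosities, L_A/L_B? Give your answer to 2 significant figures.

L_A/L_B ≈ 1.9×10^8

ΔM = M_A − M_B = -20.72
L_A/L_B = 10^(−0.4 ΔM) = 10^8.288 = 1.941×10^8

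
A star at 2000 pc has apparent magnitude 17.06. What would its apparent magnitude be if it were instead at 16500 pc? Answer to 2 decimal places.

m ≈ 21.64

Flux ∝ 1/d², so Δm = 5 log₁₀(d₂/d₁) = 5 log₁₀(16500/2000) = 4.582
m₂ = m₁ + Δm = 17.06 + (4.582) = 21.642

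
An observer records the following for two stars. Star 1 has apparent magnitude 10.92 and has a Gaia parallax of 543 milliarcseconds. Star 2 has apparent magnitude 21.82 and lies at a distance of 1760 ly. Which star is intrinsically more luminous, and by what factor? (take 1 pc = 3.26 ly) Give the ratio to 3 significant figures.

Star 1: p = 543 mas = 0.543″ → d = 1/p = 1.842 pc
Star 1: M = m − 5 log₁₀ d + 5 = 10.92 − 5·0.2652 + 5 = 14.594
Star 2: d = 1760 ly / 3.26 = 539.9 pc
Star 2: M = m − 5 log₁₀ d + 5 = 21.82 − 5·2.7323 + 5 = 13.159
ΔM = M_1 − M_2 = 14.594 − (13.159) = 1.435; smaller M is more luminous → Star 2.
L ratio = 10^(0.4 |ΔM|) = 10^0.574 = 3.751

Star 2 is more luminous, by a factor of 3.75.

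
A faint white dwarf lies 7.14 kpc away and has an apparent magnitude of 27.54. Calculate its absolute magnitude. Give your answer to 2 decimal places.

d = 7.14 kpc = 7140 pc
5 log₁₀(d/10 pc) = 5 log₁₀(7140) − 5 = 14.268
M = m − 5 log₁₀(d/10) = 27.54 − 14.268 = 13.272

M ≈ 13.27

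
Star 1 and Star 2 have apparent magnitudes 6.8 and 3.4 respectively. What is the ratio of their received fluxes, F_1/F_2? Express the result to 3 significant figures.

Δm = 6.8 − (3.4) = 3.4
Flux ratio = 10^(−0.4 Δm) = 10^(−0.4 × 3.4) = 10^-1.360 = 0.04365

F_1/F_2 ≈ 0.0437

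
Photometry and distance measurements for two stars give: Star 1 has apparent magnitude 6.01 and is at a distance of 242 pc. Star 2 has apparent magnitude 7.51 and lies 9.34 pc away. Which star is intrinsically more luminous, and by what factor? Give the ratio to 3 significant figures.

Star 1 is more luminous, by a factor of 2670.

Star 1: M = m − 5 log₁₀ d + 5 = 6.01 − 5·2.3838 + 5 = -0.909
Star 2: M = m − 5 log₁₀ d + 5 = 7.51 − 5·0.9703 + 5 = 7.658
ΔM = M_1 − M_2 = -0.909 − (7.658) = -8.567; smaller M is more luminous → Star 1.
L ratio = 10^(0.4 |ΔM|) = 10^3.427 = 2673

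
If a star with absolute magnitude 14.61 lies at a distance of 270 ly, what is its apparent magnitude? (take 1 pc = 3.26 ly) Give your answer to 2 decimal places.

m ≈ 19.20

d = 270 ly / 3.26 = 82.82 pc
m = M + 5 log₁₀ d − 5 = 14.61 + 5·1.9181 − 5 = 19.201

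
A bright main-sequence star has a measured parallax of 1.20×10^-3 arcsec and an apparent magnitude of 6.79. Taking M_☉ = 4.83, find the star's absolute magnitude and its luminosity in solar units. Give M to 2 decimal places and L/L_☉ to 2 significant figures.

M ≈ -2.81; L/L_☉ ≈ 1100

d = 1/p = 1/1.20×10^-3″ = 833.3 pc
M = m − 5 log₁₀ d + 5 = 6.79 − 5·2.9208 + 5 = -2.814
M − M_☉ = -2.814 − 4.83 = -7.644
L/L_☉ = 10^(−0.4 × -7.644) = 1142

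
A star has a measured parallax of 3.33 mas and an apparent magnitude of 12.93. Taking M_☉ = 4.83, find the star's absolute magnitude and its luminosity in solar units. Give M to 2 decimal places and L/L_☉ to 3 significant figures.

d = 1/p = 1000/3.33 mas = 300.3 pc
M = m − 5 log₁₀ d + 5 = 12.93 − 5·2.4776 + 5 = 5.542
M − M_☉ = 5.542 − 4.83 = 0.712
L/L_☉ = 10^(−0.4 × 0.712) = 0.5189

M ≈ 5.54; L/L_☉ ≈ 0.519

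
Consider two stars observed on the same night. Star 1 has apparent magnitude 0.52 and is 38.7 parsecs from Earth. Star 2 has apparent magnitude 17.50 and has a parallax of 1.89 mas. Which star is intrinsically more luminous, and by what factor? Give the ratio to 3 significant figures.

Star 1 is more luminous, by a factor of 33100.

Star 1: M = m − 5 log₁₀ d + 5 = 0.52 − 5·1.5877 + 5 = -2.419
Star 2: p = 1.89 mas = 1.89×10^-3″ → d = 1/p = 529.1 pc
Star 2: M = m − 5 log₁₀ d + 5 = 17.50 − 5·2.7235 + 5 = 8.882
ΔM = M_1 − M_2 = -2.419 − (8.882) = -11.301; smaller M is more luminous → Star 1.
L ratio = 10^(0.4 |ΔM|) = 10^4.520 = 33140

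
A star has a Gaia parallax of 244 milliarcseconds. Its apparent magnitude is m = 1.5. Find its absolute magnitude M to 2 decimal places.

M ≈ 3.44

p = 244 mas = 0.244″ → d = 1/p = 4.098 pc
5 log₁₀(d/10 pc) = 5 log₁₀(4.098) − 5 = -1.937
M = m − 5 log₁₀(d/10) = 1.5 + 1.937 = 3.437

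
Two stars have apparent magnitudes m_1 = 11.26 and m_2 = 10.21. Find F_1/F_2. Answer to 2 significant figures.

F_1/F_2 ≈ 0.38

Magnitude difference = 1.05
Flux ratio = 10^(−0.4 Δm) = 10^(−0.4 × 1.05) = 10^-0.420 = 0.3802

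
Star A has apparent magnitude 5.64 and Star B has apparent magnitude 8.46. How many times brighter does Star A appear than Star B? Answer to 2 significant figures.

Δm = 5.64 − (8.46) = -2.82
Flux ratio = 10^(−0.4 Δm) = 10^(−0.4 × -2.82) = 10^1.128 = 13.43

13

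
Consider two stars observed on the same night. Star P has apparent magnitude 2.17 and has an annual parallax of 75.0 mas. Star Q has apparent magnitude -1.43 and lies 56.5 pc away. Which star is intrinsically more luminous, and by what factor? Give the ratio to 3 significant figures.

Star Q is more luminous, by a factor of 495.

Star P: p = 75.0 mas = 0.0750″ → d = 1/p = 13.33 pc
Star P: M = m − 5 log₁₀ d + 5 = 2.17 − 5·1.1249 + 5 = 1.545
Star Q: M = m − 5 log₁₀ d + 5 = -1.43 − 5·1.7520 + 5 = -5.190
ΔM = M_P − M_Q = 1.545 − (-5.190) = 6.736; smaller M is more luminous → Star Q.
L ratio = 10^(0.4 |ΔM|) = 10^2.694 = 494.6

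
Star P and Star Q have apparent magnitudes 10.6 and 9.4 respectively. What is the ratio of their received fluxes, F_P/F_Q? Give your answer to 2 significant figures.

F_P/F_Q ≈ 0.33

Magnitude difference = 1.2
Flux ratio = 10^(−0.4 Δm) = 10^(−0.4 × 1.2) = 10^-0.480 = 0.3311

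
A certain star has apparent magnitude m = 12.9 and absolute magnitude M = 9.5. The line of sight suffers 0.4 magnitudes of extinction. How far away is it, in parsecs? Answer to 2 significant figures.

d ≈ 40 pc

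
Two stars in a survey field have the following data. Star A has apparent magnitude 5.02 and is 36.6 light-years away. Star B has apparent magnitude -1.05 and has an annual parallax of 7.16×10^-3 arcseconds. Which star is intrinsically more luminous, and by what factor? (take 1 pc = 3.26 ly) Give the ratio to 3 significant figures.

Star B is more luminous, by a factor of 41500.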